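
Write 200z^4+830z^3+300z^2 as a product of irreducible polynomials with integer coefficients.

10z^2(4z+15)(5z+2)

Pull out the common factor 10z^2, then factor the remaining trinomial.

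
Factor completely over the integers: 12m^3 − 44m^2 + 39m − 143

(3m − 11)(4m^2 + 13)

Group as (12m^3 + 39m) + (−44m^2 − 143) = 3m(4m^2 + 13) − 11(4m^2 + 13).
Both groups share the factor (4m^2 + 13).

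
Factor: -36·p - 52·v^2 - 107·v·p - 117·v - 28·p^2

-(13·v + 4·p)·(4·v + 7·p + 9)

Group: -4·v·(13·v + 4·p) + (-7·p - 9)·(13·v + 4·p); both groups contain (13·v + 4·p).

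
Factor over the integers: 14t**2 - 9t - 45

Need a pair with product 14·(-45) = -630 and sum -9: that's 21 and -30.
Split the middle term: 14t**2 + 21t - 30t - 45 = 7t(2t + 3) - 15(2t + 3).

(2t + 3)(7t - 15)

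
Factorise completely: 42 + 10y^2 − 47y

(2y − 7)(5y − 6)

Need a pair with product 10·42 = 420 and sum −47: that's −35 and −12.
Split the middle term: 10y^2 − 35y − 12y + 42 = 5y(2y − 7) − 6(2y − 7).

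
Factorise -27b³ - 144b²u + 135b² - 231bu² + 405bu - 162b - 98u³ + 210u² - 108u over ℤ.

-(3b + 2u)(3b + 7u - 6)(3b + 7u - 9)

Group: 3b(-9b² - 27bu + 27b - 14u² + 18u) + (7u - 6)(-9b² - 27bu + 27b - 14u² + 18u); both groups contain (-9b² - 27bu + 27b - 14u² + 18u), so (3b + 7u - 6) is a factor with cofactor -9b² - 27bu + 27b - 14u² + 18u.
The cofactor groups again: -9b² - 27bu + 27b - 14u² + 18u = -3b(3b + 7u - 9) - 2u(3b + 7u - 9); both groups contain (3b + 7u - 9), giving -(3b + 2u)(3b + 7u - 9).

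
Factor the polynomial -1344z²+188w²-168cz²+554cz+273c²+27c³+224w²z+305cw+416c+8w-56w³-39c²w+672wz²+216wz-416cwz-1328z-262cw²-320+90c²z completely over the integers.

Group: 3c(9c²-34cw-12cz+67c-8w²+48wz+36w-96z-40) + (7w+14z+8)(9c²-34cw-12cz+67c-8w²+48wz+36w-96z-40); both groups contain (9c²-34cw-12cz+67c-8w²+48wz+36w-96z-40), so (3c+7w+14z+8) is a factor with cofactor 9c²-34cw-12cz+67c-8w²+48wz+36w-96z-40.
The cofactor groups again: 9c²-34cw-12cz+67c-8w²+48wz+36w-96z-40 = 9c(c-4w+8) + (2w-12z-5)(c-4w+8); both groups contain (c-4w+8), giving (9c+2w-12z-5)(c-4w+8).

(3c+7w+14z+8)(9c+2w-12z-5)(c-4w+8)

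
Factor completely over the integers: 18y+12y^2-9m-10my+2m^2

(2m-6y-9)(m-2y)

Group: m(2m-6y-9) - 2y(2m-6y-9); both groups contain (2m-6y-9).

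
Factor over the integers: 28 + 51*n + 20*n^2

(4*n + 7)*(5*n + 4)

Need a pair with product 20·28 = 560 and sum 51: that's 35 and 16.
Split the middle term: 20*n^2 + 35*n + 16*n + 28 = 5*n*(4*n + 7) + 4*(4*n + 7).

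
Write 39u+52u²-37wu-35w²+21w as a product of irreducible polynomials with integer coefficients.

-(5w-4u-3)(7w+13u)

Group: -5w(7w+13u) + (4u+3)(7w+13u); both groups contain (7w+13u).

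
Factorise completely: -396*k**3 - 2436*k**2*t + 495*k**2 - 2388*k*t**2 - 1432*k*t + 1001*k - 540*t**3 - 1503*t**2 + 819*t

-(11*k + 9*t)*(12*k + 4*t + 13)*(3*k + 15*t - 7)

Group: 11*k*(-36*k**2 - 192*k*t + 45*k - 60*t**2 - 167*t + 91) + 9*t*(-36*k**2 - 192*k*t + 45*k - 60*t**2 - 167*t + 91); both groups contain (-36*k**2 - 192*k*t + 45*k - 60*t**2 - 167*t + 91), so (11*k + 9*t) is a factor with cofactor -36*k**2 - 192*k*t + 45*k - 60*t**2 - 167*t + 91.
The cofactor groups again: -36*k**2 - 192*k*t + 45*k - 60*t**2 - 167*t + 91 = -3*k*(12*k + 4*t + 13) + (-15*t + 7)*(12*k + 4*t + 13); both groups contain (12*k + 4*t + 13), giving -(3*k + 15*t - 7)*(12*k + 4*t + 13).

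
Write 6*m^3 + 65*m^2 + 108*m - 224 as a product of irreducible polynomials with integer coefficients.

Trying the rational-root candidates, m = 7/6 is a root, giving the factor (6*m - 7) and quotient m^2 + 12*m + 32.
The remaining quadratic factors as (m + 8)(m + 4).

(6*m - 7)*(m + 4)*(m + 8)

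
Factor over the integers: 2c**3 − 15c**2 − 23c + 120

Trying the rational-root candidates, c = 5/2 is a root, so (2c − 5) divides it; the quotient is c**2 − 5c − 24.
The remaining quadratic factors as (c − 8)(c + 3).

(2c − 5)(c + 3)(c − 8)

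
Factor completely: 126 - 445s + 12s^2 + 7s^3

Among the possible rational roots, s = -9 is a root, giving the factor (s + 9) and quotient 7s^2 - 51s + 14.
The remaining quadratic factors as (7s - 2)(s - 7).

(7s - 2)(s + 9)(s - 7)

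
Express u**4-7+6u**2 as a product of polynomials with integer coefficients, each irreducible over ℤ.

(u+1)(u-1)(u**2+7)

Substitute w = u**2 to get a quadratic in w, then factor.
u**2+7 is irreducible over ℤ (always positive, so no real roots).
u**2-1 is a difference of squares.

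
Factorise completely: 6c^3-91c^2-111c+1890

Testing divisors of the constant over divisors of the leading coefficient, c = 14/3 is a root, so (3c-14) is a factor; dividing leaves 2c^2-21c-135.
The remaining quadratic factors as (c-15)(2c+9).

(2c+9)(3c-14)(c-15)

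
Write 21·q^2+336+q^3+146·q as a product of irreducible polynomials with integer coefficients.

(q+6)·(q+7)·(q+8)

By the rational root theorem, q = −7 is a root, so (q+7) divides it; the quotient is q^2+14·q+48.
The remaining quadratic factors as (q+6)(q+8).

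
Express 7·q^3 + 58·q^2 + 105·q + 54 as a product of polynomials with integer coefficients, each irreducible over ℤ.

(7·q + 9)·(q + 1)·(q + 6)

Testing divisors of the constant over divisors of the leading coefficient, q = -1 is a root, giving the factor (q + 1) and quotient 7·q^2 + 51·q + 54.
The remaining quadratic factors as (7·q + 9)(q + 6).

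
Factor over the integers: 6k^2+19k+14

(6k+7)(k+2)

Need a pair with product 6·14 = 84 and sum 19: that's 12 and 7.
Split the middle term: 6k^2+12k + 7k+14 = 6k(k+2) + 7(k+2).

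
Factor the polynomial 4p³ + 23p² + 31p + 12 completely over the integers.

(4p + 3)(p + 1)(p + 4)

By the rational root theorem, p = -4 is a root, giving the factor (p + 4) and quotient 4p² + 7p + 3.
The remaining quadratic factors as (p + 1)(4p + 3).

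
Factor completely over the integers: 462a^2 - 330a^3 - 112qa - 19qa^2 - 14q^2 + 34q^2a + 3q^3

(q - 3a)(3q + 10a - 14)(q + 11a)

Group: q(3q^2 + qa - 14q - 30a^2 + 42a) + 11a(3q^2 + qa - 14q - 30a^2 + 42a); both groups contain (3q^2 + qa - 14q - 30a^2 + 42a), so (q + 11a) is a factor with cofactor 3q^2 + qa - 14q - 30a^2 + 42a.
The cofactor groups again: 3q^2 + qa - 14q - 30a^2 + 42a = 3q(q - 3a) + (10a - 14)(q - 3a); both groups contain (q - 3a), giving (3q + 10a - 14)(q - 3a).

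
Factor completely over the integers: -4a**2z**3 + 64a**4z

4a**2z(4a + z)(4a - z)

Every term has a factor of 4a**2z. Then 16a**2 - z**2 = (4a)² − (z)².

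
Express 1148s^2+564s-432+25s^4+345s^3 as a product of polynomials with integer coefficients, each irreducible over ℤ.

(5s+6)(5s-2)(s+4)(s+9)

By the rational root theorem, s = 2/5 is a root, so (5s-2) is a factor; dividing leaves 5s^3+71s^2+258s+216.
Continuing, s = -6/5 is a root, so (5s+6) divides it; the quotient is s^2+13s+36.
The remaining quadratic factors as (s+4)(s+9).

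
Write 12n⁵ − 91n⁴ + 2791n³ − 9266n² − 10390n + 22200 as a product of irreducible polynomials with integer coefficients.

Testing divisors of the constant over divisors of the leading coefficient, n = 5/4 is a root, so (4n − 5) divides it; the quotient is 3n⁴ − 19n³ + 674n² − 1474n − 4440.
Then n = −5/3 is a root, giving the factor (3n + 5) and quotient n³ − 8n² + 238n − 888.
Continuing, n = 4 is a root, so (n − 4) is a factor; dividing leaves n² − 4n + 222.
The quadratic n² − 4n + 222 has discriminant −872 < 0 and is irreducible over ℤ.

(3n + 5)(4n − 5)(n − 4)(n² − 4n + 222)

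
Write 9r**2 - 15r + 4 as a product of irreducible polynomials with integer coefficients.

(3r - 1)(3r - 4)

Need a pair with product 9·4 = 36 and sum -15: that's -12 and -3.
Split the middle term: 9r**2 - 12r - 3r + 4 = 3r(3r - 4) - (3r - 4).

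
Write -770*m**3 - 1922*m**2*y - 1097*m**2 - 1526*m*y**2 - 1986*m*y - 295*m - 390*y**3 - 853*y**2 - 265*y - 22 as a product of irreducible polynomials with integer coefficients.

Group: 7*m*(-110*m**2 - 196*m*y - 141*m - 78*y**2 - 155*y - 22) + (5*y + 1)*(-110*m**2 - 196*m*y - 141*m - 78*y**2 - 155*y - 22); both groups contain (-110*m**2 - 196*m*y - 141*m - 78*y**2 - 155*y - 22), so (7*m + 5*y + 1) is a factor with cofactor -110*m**2 - 196*m*y - 141*m - 78*y**2 - 155*y - 22.
The cofactor groups again: -110*m**2 - 196*m*y - 141*m - 78*y**2 - 155*y - 22 = -10*m*(11*m + 13*y + 2) + (-6*y - 11)*(11*m + 13*y + 2); both groups contain (11*m + 13*y + 2), giving -(10*m + 6*y + 11)*(11*m + 13*y + 2).

-(10*m + 6*y + 11)*(11*m + 13*y + 2)*(7*m + 5*y + 1)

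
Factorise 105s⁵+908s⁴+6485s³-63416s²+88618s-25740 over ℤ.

(3s-11)(5s-2)(7s-9)(s²+14s+130)

Trying the rational-root candidates, s = 9/7 is a root, so (7s-9) divides it; the quotient is 15s⁴+149s³+1118s²-7622s+2860.
Then s = 2/5 is a root, so (5s-2) divides it; the quotient is 3s³+31s²+236s-1430.
Continuing, s = 11/3 is a root, so (3s-11) is a factor; dividing leaves s²+14s+130.
The quadratic s²+14s+130 has discriminant -324 < 0 and is irreducible over ℤ.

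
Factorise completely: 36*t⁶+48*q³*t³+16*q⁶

Every term has a factor of 4; factoring it out leaves 4*q⁶+12*q³*t³+9*t⁶.
Recognize a perfect-square trinomial with the parts 2*q³ and 3*t³.

4*(2*q³+3*t³)²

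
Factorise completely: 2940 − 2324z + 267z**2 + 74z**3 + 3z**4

(3z − 7)(z + 14)(z + 15)(z − 2)

Among the possible rational roots, z = −14 is a root, giving the factor (z + 14) and quotient 3z**3 + 32z**2 − 181z + 210.
Then z = −15 is a root, so (z + 15) is a factor; dividing leaves 3z**2 − 13z + 14.
The remaining quadratic factors as (3z − 7)(z − 2).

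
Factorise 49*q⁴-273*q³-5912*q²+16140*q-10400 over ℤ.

(7*q-10)*(7*q-8)*(q+10)*(q-13)

Testing divisors of the constant over divisors of the leading coefficient, q = -10 is a root, so (q+10) divides it; the quotient is 49*q³-763*q²+1718*q-1040.
Then q = 10/7 is a root, so (7*q-10) divides it; the quotient is 7*q²-99*q+104.
The remaining quadratic factors as (7*q-8)(q-13).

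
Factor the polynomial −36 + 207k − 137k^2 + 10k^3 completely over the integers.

(2k − 3)(5k − 1)(k − 12)

Among the possible rational roots, k = 12 is a root, so (k − 12) is a factor; dividing leaves 10k^2 − 17k + 3.
The remaining quadratic factors as (2k − 3)(5k − 1).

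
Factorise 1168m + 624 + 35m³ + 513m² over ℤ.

By the rational root theorem, m = -13/7 is a root, giving the factor (7m + 13) and quotient 5m² + 64m + 48.
The remaining quadratic factors as (5m + 4)(m + 12).

(5m + 4)(7m + 13)(m + 12)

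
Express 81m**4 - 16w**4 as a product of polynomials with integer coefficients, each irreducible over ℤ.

(3m + 2w)(3m - 2w)(9m**2 + 4w**2)

(3m)⁴ − (2w)⁴ = ((3m)² − (2w)²)((3m)² + (2w)²); the first factor splits again, the second (9m**2 + 4w**2) is irreducible.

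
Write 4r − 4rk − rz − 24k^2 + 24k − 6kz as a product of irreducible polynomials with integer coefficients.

Group: −r(4k + z − 4) − 6k(4k + z − 4); both groups contain (4k + z − 4).

−(4k + z − 4)(r + 6k)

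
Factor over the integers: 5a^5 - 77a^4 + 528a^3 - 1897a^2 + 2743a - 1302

Trying the rational-root candidates, a = 1 is a root, giving the factor (a - 1) and quotient 5a^4 - 72a^3 + 456a^2 - 1441a + 1302.
Continuing, a = 7/5 is a root, giving the factor (5a - 7) and quotient a^3 - 13a^2 + 73a - 186.
Continuing, a = 6 is a root, so (a - 6) divides it; the quotient is a^2 - 7a + 31.
The quadratic a^2 - 7a + 31 has discriminant -75 < 0 and is irreducible over ℤ.

(5a - 7)(a - 1)(a - 6)(a^2 - 7a + 31)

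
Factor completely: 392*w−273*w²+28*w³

Pull out the common factor 7*w, then factor the remaining trinomial.

7*w*(4*w−7)*(w−8)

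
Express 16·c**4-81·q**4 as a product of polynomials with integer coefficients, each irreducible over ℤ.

(2·c+3·q)·(2·c-3·q)·(4·c**2+9·q**2)

(2·c)⁴ − (3·q)⁴ = ((2·c)² − (3·q)²)((2·c)² + (3·q)²); the first factor splits again, the second (4·c**2+9·q**2) is irreducible.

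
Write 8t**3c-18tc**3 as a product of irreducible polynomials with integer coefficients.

2ct(2t-3c)(2t+3c)

Pull out the common factor 2tc; 4t**2-9c**2 is a difference of squares.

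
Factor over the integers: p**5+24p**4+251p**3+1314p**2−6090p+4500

Trying the rational-root candidates, p = 1 is a root, so (p−1) divides it; the quotient is p**4+25p**3+276p**2+1590p−4500.
Next, p = 2 is a root, so (p−2) is a factor; dividing leaves p**3+27p**2+330p+2250.
Then p = −15 is a root, so (p+15) is a factor; dividing leaves p**2+12p+150.
The quadratic p**2+12p+150 has discriminant −456 < 0 and is irreducible over ℤ.

(p+15)(p−1)(p−2)(p**2+12p+150)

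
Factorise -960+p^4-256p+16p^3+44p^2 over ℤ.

(p+10)(p+4)(p+6)(p-4)

Testing divisors of the constant over divisors of the leading coefficient, p = -6 is a root, so (p+6) is a factor; dividing leaves p^3+10p^2-16p-160.
Continuing, p = -10 is a root, giving the factor (p+10) and quotient p^2-16.
The remaining quadratic factors as (p+4)(p-4).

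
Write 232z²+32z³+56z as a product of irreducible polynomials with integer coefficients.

Pull out the common factor 8z, then factor the remaining trinomial.

8z(4z+1)(z+7)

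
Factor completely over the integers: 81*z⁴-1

(3*z+1)*(3*z-1)*(9*z²+1)

Write as (9*z²)² − (1)², then factor 9*z²-1 once more.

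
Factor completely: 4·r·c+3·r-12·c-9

Group as (4·r·c+3·r) + (-12·c-9) = r·(4·c+3) - 3·(4·c+3).
Both groups share the factor (4·c+3).

(4·c+3)·(r-3)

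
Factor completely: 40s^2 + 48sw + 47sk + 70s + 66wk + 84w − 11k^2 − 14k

Group: 8s(5s + 6w − k) + (11k + 14)(5s + 6w − k); both groups contain (5s + 6w − k).

(5s + 6w − k)(8s + 11k + 14)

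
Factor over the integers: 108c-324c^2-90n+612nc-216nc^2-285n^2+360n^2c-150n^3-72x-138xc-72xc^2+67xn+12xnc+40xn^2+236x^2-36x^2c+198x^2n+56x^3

Group: 2x(28x^2+15xn-18xc-8x-25n^2+60nc-10n-36c^2+12c) + (6n+9)(28x^2+15xn-18xc-8x-25n^2+60nc-10n-36c^2+12c); both groups contain (28x^2+15xn-18xc-8x-25n^2+60nc-10n-36c^2+12c), so (2x+6n+9) is a factor with cofactor 28x^2+15xn-18xc-8x-25n^2+60nc-10n-36c^2+12c.
The cofactor groups again: 28x^2+15xn-18xc-8x-25n^2+60nc-10n-36c^2+12c = 7x(4x+5n-6c) + (-5n+6c-2)(4x+5n-6c); both groups contain (4x+5n-6c), giving (7x-5n+6c-2)(4x+5n-6c).

(4x+5n-6c)(7x-5n+6c-2)(2x+6n+9)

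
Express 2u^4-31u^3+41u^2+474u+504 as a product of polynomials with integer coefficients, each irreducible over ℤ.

By the rational root theorem, u = -3/2 is a root, so (2u+3) is a factor; dividing leaves u^3-17u^2+46u+168.
Next, u = -2 is a root, giving the factor (u+2) and quotient u^2-19u+84.
The remaining quadratic factors as (u-7)(u-12).

(2u+3)(u+2)(u-12)(u-7)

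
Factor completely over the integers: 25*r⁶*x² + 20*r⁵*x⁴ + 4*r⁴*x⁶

r⁴*x²*(5*r + 2*x²)²

Factor out r⁴*x² first: what remains is 25*r² + 20*r*x² + 4*x⁴.
Recognize a perfect-square trinomial with the parts 5*r and 2*x².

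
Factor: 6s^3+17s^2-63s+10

Among the possible rational roots, s = 1/6 is a root, so (6s-1) divides it; the quotient is s^2+3s-10.
The remaining quadratic factors as (s+5)(s-2).

(6s-1)(s+5)(s-2)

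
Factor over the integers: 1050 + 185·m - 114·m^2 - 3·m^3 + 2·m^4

Trying the rational-root candidates, m = -7 is a root, giving the factor (m + 7) and quotient 2·m^3 - 17·m^2 + 5·m + 150.
Then m = 6 is a root, giving the factor (m - 6) and quotient 2·m^2 - 5·m - 25.
The remaining quadratic factors as (m - 5)(2·m + 5).

(2·m + 5)·(m + 7)·(m - 5)·(m - 6)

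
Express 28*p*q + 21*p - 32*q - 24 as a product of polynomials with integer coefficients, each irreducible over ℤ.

(4*q + 3)*(7*p - 8)

Group as (28*p*q + 21*p) + (-32*q - 24) = 7*p*(4*q + 3) - 8*(4*q + 3).
Both groups share the factor (4*q + 3).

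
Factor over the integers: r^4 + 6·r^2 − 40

Substitute u = r^2 to get a quadratic in u, then factor.
r^2 + 10 is irreducible over ℤ (always positive, so no real roots).
r^2 − 4 is a difference of squares.

(r + 2)·(r − 2)·(r^2 + 10)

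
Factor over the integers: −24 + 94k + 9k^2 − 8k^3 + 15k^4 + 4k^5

By the rational root theorem, k = −2 is a root, so (k + 2) divides it; the quotient is 4k^4 + 7k^3 − 22k^2 + 53k − 12.
Next, k = −4 is a root, so (k + 4) is a factor; dividing leaves 4k^3 − 9k^2 + 14k − 3.
Then k = 1/4 is a root, so (4k − 1) divides it; the quotient is k^2 − 2k + 3.
The quadratic k^2 − 2k + 3 has discriminant −8 < 0 and is irreducible over ℤ.

(4k − 1)(k + 2)(k + 4)(k^2 − 2k + 3)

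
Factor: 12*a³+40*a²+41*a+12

Among the possible rational roots, a = −1/2 is a root, so (2*a+1) divides it; the quotient is 6*a²+17*a+12.
The remaining quadratic factors as (2*a+3)(3*a+4).

(2*a+1)*(2*a+3)*(3*a+4)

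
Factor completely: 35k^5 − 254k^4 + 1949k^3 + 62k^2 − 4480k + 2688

Testing divisors of the constant over divisors of the leading coefficient, k = 6/7 is a root, so (7k − 6) is a factor; dividing leaves 5k^4 − 32k^3 + 251k^2 + 224k − 448.
Continuing, k = 1 is a root, so (k − 1) divides it; the quotient is 5k^3 − 27k^2 + 224k + 448.
Continuing, k = −8/5 is a root, giving the factor (5k + 8) and quotient k^2 − 7k + 56.
The quadratic k^2 − 7k + 56 has discriminant −175 < 0 and is irreducible over ℤ.

(5k + 8)(7k − 6)(k − 1)(k^2 − 7k + 56)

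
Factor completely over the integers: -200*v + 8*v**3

Pull out the common factor 8*v; v**2 - 25 is a difference of squares.

8*v*(v + 5)*(v - 5)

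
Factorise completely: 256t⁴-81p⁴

Write as (16t²)² − (9p²)², then factor 16t²-9p² once more.

(4t-3p)(4t+3p)(16t²+9p²)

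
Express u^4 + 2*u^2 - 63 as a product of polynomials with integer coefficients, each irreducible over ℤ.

(u^2 + 9)*(u^2 - 7)

Substitute w = u^2 to get a quadratic in w, then factor.
u^2 + 9 is irreducible over ℤ (sum of squares).
u^2 - 7 is irreducible over ℤ (7 is not a perfect square).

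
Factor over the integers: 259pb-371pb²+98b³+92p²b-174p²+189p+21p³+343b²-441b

(7p-2b-9)(3p-7b)(p+7b-7)

Group: 7p(3p²+14pb-21p-49b²+49b) + (-2b-9)(3p²+14pb-21p-49b²+49b); both groups contain (3p²+14pb-21p-49b²+49b), so (7p-2b-9) is a factor with cofactor 3p²+14pb-21p-49b²+49b.
The cofactor groups again: 3p²+14pb-21p-49b²+49b = p(3p-7b) + (7b-7)(3p-7b); both groups contain (3p-7b), giving (p+7b-7)(3p-7b).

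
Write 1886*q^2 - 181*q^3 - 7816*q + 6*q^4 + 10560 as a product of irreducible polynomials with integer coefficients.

Testing divisors of the constant over divisors of the leading coefficient, q = 8/3 is a root, so (3*q - 8) is a factor; dividing leaves 2*q^3 - 55*q^2 + 482*q - 1320.
Then q = 11/2 is a root, so (2*q - 11) divides it; the quotient is q^2 - 22*q + 120.
The remaining quadratic factors as (q - 10)(q - 12).

(2*q - 11)*(3*q - 8)*(q - 10)*(q - 12)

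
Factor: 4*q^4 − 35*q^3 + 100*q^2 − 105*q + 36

(4*q − 3)*(q − 1)*(q − 3)*(q − 4)

By the rational root theorem, q = 3 is a root, giving the factor (q − 3) and quotient 4*q^3 − 23*q^2 + 31*q − 12.
Continuing, q = 4 is a root, so (q − 4) is a factor; dividing leaves 4*q^2 − 7*q + 3.
The remaining quadratic factors as (4*q − 3)(q − 1).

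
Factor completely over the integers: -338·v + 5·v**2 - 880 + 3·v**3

Among the possible rational roots, v = -8/3 is a root, so (3·v + 8) is a factor; dividing leaves v**2 - v - 110.
The remaining quadratic factors as (v - 11)(v + 10).

(3·v + 8)·(v + 10)·(v - 11)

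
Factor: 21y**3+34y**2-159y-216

(3y-8)(7y+9)(y+3)

By the rational root theorem, y = -9/7 is a root, so (7y+9) divides it; the quotient is 3y**2+y-24.
The remaining quadratic factors as (3y-8)(y+3).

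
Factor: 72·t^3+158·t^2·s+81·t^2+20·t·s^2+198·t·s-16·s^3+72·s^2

(8·t-2·s+9)·(t+2·s)·(9·t+4·s)

Group: 9·t·(8·t^2+14·t·s+9·t-4·s^2+18·s) + 4·s·(8·t^2+14·t·s+9·t-4·s^2+18·s); both groups contain (8·t^2+14·t·s+9·t-4·s^2+18·s), so (9·t+4·s) is a factor with cofactor 8·t^2+14·t·s+9·t-4·s^2+18·s.
The cofactor groups again: 8·t^2+14·t·s+9·t-4·s^2+18·s = t·(8·t-2·s+9) + 2·s·(8·t-2·s+9); both groups contain (8·t-2·s+9), giving (t+2·s)·(8·t-2·s+9).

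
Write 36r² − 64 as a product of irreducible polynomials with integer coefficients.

Pull out the common factor 4; 9r² − 16 is a difference of squares.

4(3r + 4)(3r − 4)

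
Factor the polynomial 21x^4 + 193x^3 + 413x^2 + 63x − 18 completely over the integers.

(3x + 1)(7x − 1)(x + 3)(x + 6)

Testing divisors of the constant over divisors of the leading coefficient, x = −6 is a root, so (x + 6) divides it; the quotient is 21x^3 + 67x^2 + 11x − 3.
Then x = −3 is a root, so (x + 3) divides it; the quotient is 21x^2 + 4x − 1.
The remaining quadratic factors as (7x − 1)(3x + 1).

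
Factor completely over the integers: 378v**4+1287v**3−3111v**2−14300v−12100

Trying the rational-root candidates, v = −11/6 is a root, giving the factor (6v+11) and quotient 63v**3+99v**2−700v−1100.
Continuing, v = −10/3 is a root, so (3v+10) divides it; the quotient is 21v**2−37v−110.
The remaining quadratic factors as (3v−10)(7v+11).

(3v+10)(3v−10)(6v+11)(7v+11)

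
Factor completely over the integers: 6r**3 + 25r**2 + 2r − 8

(2r − 1)(3r + 2)(r + 4)

Trying the rational-root candidates, r = −2/3 is a root, so (3r + 2) is a factor; dividing leaves 2r**2 + 7r − 4.
The remaining quadratic factors as (2r − 1)(r + 4).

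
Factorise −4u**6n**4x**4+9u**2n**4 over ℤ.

Pull out the common factor u**2n**4, leaving −4u**4x**4+9.
Recognize a difference of squares with the parts 3 and 2u**2x**2.

−n**4u**2(2u**2x**2+3)(2u**2x**2−3)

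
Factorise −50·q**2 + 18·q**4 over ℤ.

2·q**2·(3·q + 5)·(3·q − 5)

Every term has a factor of 2·q**2. Then 9·q**2 − 25 = (3·q)² − (5)².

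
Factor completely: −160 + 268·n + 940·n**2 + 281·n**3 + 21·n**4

By the rational root theorem, n = 2/7 is a root, giving the factor (7·n − 2) and quotient 3·n**3 + 41·n**2 + 146·n + 80.
Continuing, n = −5 is a root, so (n + 5) divides it; the quotient is 3·n**2 + 26·n + 16.
The remaining quadratic factors as (3·n + 2)(n + 8).

(3·n + 2)·(7·n − 2)·(n + 5)·(n + 8)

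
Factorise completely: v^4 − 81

(v + 3)*(v − 3)*(v^2 + 9)

Write as (v^2)² − (9)², then factor v^2 − 9 once more.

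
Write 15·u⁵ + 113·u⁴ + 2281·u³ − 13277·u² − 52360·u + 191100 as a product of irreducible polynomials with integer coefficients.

(3·u + 13)·(5·u − 14)·(u − 5)·(u² + 11·u + 210)

Among the possible rational roots, u = 14/5 is a root, so (5·u − 14) is a factor; dividing leaves 3·u⁴ + 31·u³ + 543·u² − 1135·u − 13650.
Then u = 5 is a root, so (u − 5) is a factor; dividing leaves 3·u³ + 46·u² + 773·u + 2730.
Then u = −13/3 is a root, giving the factor (3·u + 13) and quotient u² + 11·u + 210.
The quadratic u² + 11·u + 210 has discriminant −719 < 0 and is irreducible over ℤ.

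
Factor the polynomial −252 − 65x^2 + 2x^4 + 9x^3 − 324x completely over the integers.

(2x + 7)(x + 1)(x + 6)(x − 6)

By the rational root theorem, x = −6 is a root, so (x + 6) is a factor; dividing leaves 2x^3 − 3x^2 − 47x − 42.
Next, x = 6 is a root, so (x − 6) divides it; the quotient is 2x^2 + 9x + 7.
The remaining quadratic factors as (2x + 7)(x + 1).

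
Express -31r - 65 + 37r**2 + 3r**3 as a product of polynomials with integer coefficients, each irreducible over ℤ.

Among the possible rational roots, r = 5/3 is a root, so (3r - 5) divides it; the quotient is r**2 + 14r + 13.
The remaining quadratic factors as (r + 1)(r + 13).

(3r - 5)(r + 1)(r + 13)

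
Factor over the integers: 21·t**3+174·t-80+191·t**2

By the rational root theorem, t = 1/3 is a root, so (3·t-1) is a factor; dividing leaves 7·t**2+66·t+80.
The remaining quadratic factors as (t+8)(7·t+10).

(3·t-1)·(7·t+10)·(t+8)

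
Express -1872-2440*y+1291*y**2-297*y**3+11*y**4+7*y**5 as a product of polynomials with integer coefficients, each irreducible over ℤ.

(7*y+4)*(y+9)*(y-4)*(y**2-4*y+13)

By the rational root theorem, y = -9 is a root, so (y+9) divides it; the quotient is 7*y**4-52*y**3+171*y**2-248*y-208.
Continuing, y = 4 is a root, so (y-4) divides it; the quotient is 7*y**3-24*y**2+75*y+52.
Next, y = -4/7 is a root, giving the factor (7*y+4) and quotient y**2-4*y+13.
The quadratic y**2-4*y+13 has discriminant -36 < 0 and is irreducible over ℤ.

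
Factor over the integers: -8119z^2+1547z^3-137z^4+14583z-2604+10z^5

Among the possible rational roots, z = 7/2 is a root, so (2z-7) divides it; the quotient is 5z^4-51z^3+595z^2-1977z+372.
Continuing, z = 4 is a root, so (z-4) is a factor; dividing leaves 5z^3-31z^2+471z-93.
Then z = 1/5 is a root, so (5z-1) is a factor; dividing leaves z^2-6z+93.
The quadratic z^2-6z+93 has discriminant -336 < 0 and is irreducible over ℤ.

(2z-7)(5z-1)(z-4)(z^2-6z+93)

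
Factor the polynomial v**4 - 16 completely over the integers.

(v + 2)*(v - 2)*(v**2 + 4)

(v)⁴ − (2)⁴ = ((v)² − (2)²)((v)² + (2)²); the first factor splits again, the second (v**2 + 4) is irreducible.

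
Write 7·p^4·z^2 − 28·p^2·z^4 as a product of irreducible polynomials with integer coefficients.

Every term has a factor of 7·p^2·z^2. Then p^2 − 4·z^2 = (p)² − (2·z)².

7·p^2·z^2·(p + 2·z)·(p − 2·z)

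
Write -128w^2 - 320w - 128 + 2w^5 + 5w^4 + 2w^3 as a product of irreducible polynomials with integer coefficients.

(2w + 1)(w + 2)(w - 4)(w^2 + 4w + 16)

Trying the rational-root candidates, w = 4 is a root, giving the factor (w - 4) and quotient 2w^4 + 13w^3 + 54w^2 + 88w + 32.
Next, w = -1/2 is a root, so (2w + 1) is a factor; dividing leaves w^3 + 6w^2 + 24w + 32.
Next, w = -2 is a root, so (w + 2) is a factor; dividing leaves w^2 + 4w + 16.
The quadratic w^2 + 4w + 16 has discriminant -48 < 0 and is irreducible over ℤ.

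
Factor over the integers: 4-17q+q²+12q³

(3q+4)(4q-1)(q-1)

Trying the rational-root candidates, q = 1/4 is a root, so (4q-1) divides it; the quotient is 3q²+q-4.
The remaining quadratic factors as (q-1)(3q+4).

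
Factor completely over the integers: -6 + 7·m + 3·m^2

(3·m - 2)·(m + 3)

Need a pair with product 3·(-6) = -18 and sum 7: that's -2 and 9.
Split the middle term: 3·m^2 - 2·m + 9·m - 6 = m·(3·m - 2) + 3·(3·m - 2).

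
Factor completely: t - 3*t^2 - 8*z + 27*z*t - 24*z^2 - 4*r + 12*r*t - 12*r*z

-(3*z - 3*t + 1)*(4*r + 8*z - t)

Group: -4*r*(3*z - 3*t + 1) + (-8*z + t)*(3*z - 3*t + 1); both groups contain (3*z - 3*t + 1).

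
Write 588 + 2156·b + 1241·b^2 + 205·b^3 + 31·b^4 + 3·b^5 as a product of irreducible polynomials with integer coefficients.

By the rational root theorem, b = −7 is a root, giving the factor (b + 7) and quotient 3·b^4 + 10·b^3 + 135·b^2 + 296·b + 84.
Next, b = −1/3 is a root, so (3·b + 1) divides it; the quotient is b^3 + 3·b^2 + 44·b + 84.
Continuing, b = −2 is a root, so (b + 2) is a factor; dividing leaves b^2 + b + 42.
The quadratic b^2 + b + 42 has discriminant −167 < 0 and is irreducible over ℤ.

(3·b + 1)·(b + 2)·(b + 7)·(b^2 + b + 42)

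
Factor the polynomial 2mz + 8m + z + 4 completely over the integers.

Group as (2mz + 8m) + (z + 4) = 2m(z + 4) + (z + 4).
Both groups share the factor (z + 4).

(2m + 1)(z + 4)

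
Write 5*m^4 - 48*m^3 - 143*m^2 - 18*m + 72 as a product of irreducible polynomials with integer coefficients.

Trying the rational-root candidates, m = 12 is a root, giving the factor (m - 12) and quotient 5*m^3 + 12*m^2 + m - 6.
Next, m = -2 is a root, so (m + 2) divides it; the quotient is 5*m^2 + 2*m - 3.
The remaining quadratic factors as (m + 1)(5*m - 3).

(5*m - 3)*(m + 1)*(m + 2)*(m - 12)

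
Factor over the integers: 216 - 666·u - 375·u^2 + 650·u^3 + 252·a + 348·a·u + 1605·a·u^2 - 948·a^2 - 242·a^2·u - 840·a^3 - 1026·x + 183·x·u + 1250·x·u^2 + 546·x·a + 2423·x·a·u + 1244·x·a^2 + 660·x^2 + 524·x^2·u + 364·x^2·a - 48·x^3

Group: x·(-48·x^2 - 116·x·a - 100·x·u + 84·x + 84·a^2 - 85·a·u - 6·a - 50·u^2 + 75·u - 18) + (-10·a - 13·u - 12)·(-48·x^2 - 116·x·a - 100·x·u + 84·x + 84·a^2 - 85·a·u - 6·a - 50·u^2 + 75·u - 18); both groups contain (-48·x^2 - 116·x·a - 100·x·u + 84·x + 84·a^2 - 85·a·u - 6·a - 50·u^2 + 75·u - 18), so (x - 10·a - 13·u - 12) is a factor with cofactor -48·x^2 - 116·x·a - 100·x·u + 84·x + 84·a^2 - 85·a·u - 6·a - 50·u^2 + 75·u - 18.
The cofactor groups again: -48·x^2 - 116·x·a - 100·x·u + 84·x + 84·a^2 - 85·a·u - 6·a - 50·u^2 + 75·u - 18 = -12·x·(4·x + 12·a + 5·u - 6) + (7·a - 10·u + 3)·(4·x + 12·a + 5·u - 6); both groups contain (4·x + 12·a + 5·u - 6), giving -(12·x - 7·a + 10·u - 3)·(4·x + 12·a + 5·u - 6).

-(x - 10·a - 13·u - 12)·(12·x - 7·a + 10·u - 3)·(4·x + 12·a + 5·u - 6)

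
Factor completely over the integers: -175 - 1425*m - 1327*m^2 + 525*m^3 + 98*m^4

(2*m - 5)*(7*m + 1)*(7*m + 5)*(m + 7)

Among the possible rational roots, m = -5/7 is a root, giving the factor (7*m + 5) and quotient 14*m^3 + 65*m^2 - 236*m - 35.
Continuing, m = 5/2 is a root, so (2*m - 5) is a factor; dividing leaves 7*m^2 + 50*m + 7.
The remaining quadratic factors as (m + 7)(7*m + 1).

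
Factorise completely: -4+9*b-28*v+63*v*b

Group as (63*v*b-28*v) + (9*b-4) = 7*v*(9*b-4) + (9*b-4).
Both groups share the factor (9*b-4).

(7*v+1)*(9*b-4)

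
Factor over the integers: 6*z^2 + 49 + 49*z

Need a pair with product 6·49 = 294 and sum 49: that's 7 and 42.
Split the middle term: 6*z^2 + 7*z + 42*z + 49 = z*(6*z + 7) + 7*(6*z + 7).

(6*z + 7)*(z + 7)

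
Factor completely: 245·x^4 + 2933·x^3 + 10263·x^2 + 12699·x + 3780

Testing divisors of the constant over divisors of the leading coefficient, x = −15/7 is a root, so (7·x + 15) is a factor; dividing leaves 35·x^3 + 344·x^2 + 729·x + 252.
Next, x = −3/7 is a root, so (7·x + 3) divides it; the quotient is 5·x^2 + 47·x + 84.
The remaining quadratic factors as (x + 7)(5·x + 12).

(5·x + 12)·(7·x + 15)·(7·x + 3)·(x + 7)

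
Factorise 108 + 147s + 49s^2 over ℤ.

(7s + 12)(7s + 9)

Need a pair with product 49·108 = 5292 and sum 147: that's 84 and 63.
Split the middle term: 49s^2 + 84s + 63s + 108 = 7s(7s + 12) + 9(7s + 12).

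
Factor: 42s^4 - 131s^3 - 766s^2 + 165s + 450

Testing divisors of the constant over divisors of the leading coefficient, s = 5/6 is a root, so (6s - 5) divides it; the quotient is 7s^3 - 16s^2 - 141s - 90.
Then s = -3 is a root, so (s + 3) divides it; the quotient is 7s^2 - 37s - 30.
The remaining quadratic factors as (s - 6)(7s + 5).

(6s - 5)(7s + 5)(s + 3)(s - 6)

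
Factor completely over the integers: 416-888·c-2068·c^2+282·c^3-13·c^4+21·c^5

Among the possible rational roots, c = 4 is a root, so (c-4) is a factor; dividing leaves 21·c^4+71·c^3+566·c^2+196·c-104.
Then c = -2/3 is a root, giving the factor (3·c+2) and quotient 7·c^3+19·c^2+176·c-52.
Continuing, c = 2/7 is a root, so (7·c-2) is a factor; dividing leaves c^2+3·c+26.
The quadratic c^2+3·c+26 has discriminant -95 < 0 and is irreducible over ℤ.

(3·c+2)·(7·c-2)·(c-4)·(c^2+3·c+26)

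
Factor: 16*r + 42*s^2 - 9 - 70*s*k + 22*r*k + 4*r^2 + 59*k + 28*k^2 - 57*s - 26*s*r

Group: 7*s*(6*s - 2*r - 4*k - 9) + (-2*r - 7*k + 1)*(6*s - 2*r - 4*k - 9); both groups contain (6*s - 2*r - 4*k - 9).

(6*s - 2*r - 4*k - 9)*(7*s - 2*r - 7*k + 1)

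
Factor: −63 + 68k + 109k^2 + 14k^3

(2k − 1)(7k + 9)(k + 7)

Among the possible rational roots, k = 1/2 is a root, so (2k − 1) divides it; the quotient is 7k^2 + 58k + 63.
The remaining quadratic factors as (7k + 9)(k + 7).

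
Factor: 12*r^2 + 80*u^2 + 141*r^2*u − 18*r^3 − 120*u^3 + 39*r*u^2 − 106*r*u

−(3*r + 3*u − 2)*(6*r − 5*u)*(r − 8*u)

Group: r*(−18*r^2 − 3*r*u + 12*r + 15*u^2 − 10*u) − 8*u*(−18*r^2 − 3*r*u + 12*r + 15*u^2 − 10*u); both groups contain (−18*r^2 − 3*r*u + 12*r + 15*u^2 − 10*u), so (r − 8*u) is a factor with cofactor −18*r^2 − 3*r*u + 12*r + 15*u^2 − 10*u.
The cofactor groups again: −18*r^2 − 3*r*u + 12*r + 15*u^2 − 10*u = −6*r*(3*r + 3*u − 2) + 5*u*(3*r + 3*u − 2); both groups contain (3*r + 3*u − 2), giving −(6*r − 5*u)*(3*r + 3*u − 2).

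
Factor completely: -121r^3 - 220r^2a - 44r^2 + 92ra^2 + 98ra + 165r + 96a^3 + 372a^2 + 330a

-(11r - 8a - 11)(r + 2a)(11r + 6a + 15)

Group: 11r(-11r^2 - 14ra + 11r + 16a^2 + 22a) + (6a + 15)(-11r^2 - 14ra + 11r + 16a^2 + 22a); both groups contain (-11r^2 - 14ra + 11r + 16a^2 + 22a), so (11r + 6a + 15) is a factor with cofactor -11r^2 - 14ra + 11r + 16a^2 + 22a.
The cofactor groups again: -11r^2 - 14ra + 11r + 16a^2 + 22a = -r(11r - 8a - 11) - 2a(11r - 8a - 11); both groups contain (11r - 8a - 11), giving -(r + 2a)(11r - 8a - 11).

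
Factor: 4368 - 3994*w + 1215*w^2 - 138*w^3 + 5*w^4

Testing divisors of the constant over divisors of the leading coefficient, w = 14 is a root, so (w - 14) is a factor; dividing leaves 5*w^3 - 68*w^2 + 263*w - 312.
Then w = 13/5 is a root, giving the factor (5*w - 13) and quotient w^2 - 11*w + 24.
The remaining quadratic factors as (w - 3)(w - 8).

(5*w - 13)*(w - 14)*(w - 3)*(w - 8)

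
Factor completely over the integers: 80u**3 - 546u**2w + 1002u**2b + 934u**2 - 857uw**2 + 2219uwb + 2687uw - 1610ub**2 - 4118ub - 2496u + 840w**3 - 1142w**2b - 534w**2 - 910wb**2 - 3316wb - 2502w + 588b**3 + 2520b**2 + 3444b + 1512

(10u - 7w - 6b - 12)(8u + 15w - 7b - 9)(u - 8w + 14b + 14)

Group: 10u(8u**2 - 49uw + 105ub + 103u - 120w**2 + 266wb + 282w - 98b**2 - 224b - 126) + (-7w - 6b - 12)(8u**2 - 49uw + 105ub + 103u - 120w**2 + 266wb + 282w - 98b**2 - 224b - 126); both groups contain (8u**2 - 49uw + 105ub + 103u - 120w**2 + 266wb + 282w - 98b**2 - 224b - 126), so (10u - 7w - 6b - 12) is a factor with cofactor 8u**2 - 49uw + 105ub + 103u - 120w**2 + 266wb + 282w - 98b**2 - 224b - 126.
The cofactor groups again: 8u**2 - 49uw + 105ub + 103u - 120w**2 + 266wb + 282w - 98b**2 - 224b - 126 = u(8u + 15w - 7b - 9) + (-8w + 14b + 14)(8u + 15w - 7b - 9); both groups contain (8u + 15w - 7b - 9), giving (u - 8w + 14b + 14)(8u + 15w - 7b - 9).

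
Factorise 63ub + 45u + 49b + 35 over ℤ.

Group as (63ub + 45u) + (49b + 35) = 9u(7b + 5) + 7(7b + 5).
Both groups share the factor (7b + 5).

(7b + 5)(9u + 7)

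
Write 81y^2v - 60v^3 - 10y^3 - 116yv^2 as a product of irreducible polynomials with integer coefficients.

-(2y - 5v)(y - 6v)(5y + 2v)

Group: 2y(-5y^2 + 28yv + 12v^2) - 5v(-5y^2 + 28yv + 12v^2); both groups contain (-5y^2 + 28yv + 12v^2), so (2y - 5v) is a factor with cofactor -5y^2 + 28yv + 12v^2.
The cofactor groups again: -5y^2 + 28yv + 12v^2 = -y(5y + 2v) + 6v(5y + 2v); both groups contain (5y + 2v), giving -(y - 6v)(5y + 2v).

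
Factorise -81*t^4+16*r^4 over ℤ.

(2*r+3*t)*(2*r-3*t)*(4*r^2+9*t^2)

Write as (4*r^2)² − (9*t^2)², then factor 4*r^2-9*t^2 once more.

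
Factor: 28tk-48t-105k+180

(4t-15)(7k-12)

Group as (28tk-48t) + (-105k+180) = 4t(7k-12) - 15(7k-12).
Both groups share the factor (7k-12).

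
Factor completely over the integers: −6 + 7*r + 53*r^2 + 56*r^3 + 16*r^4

(4*r + 3)*(4*r − 1)*(r + 1)*(r + 2)

Testing divisors of the constant over divisors of the leading coefficient, r = 1/4 is a root, giving the factor (4*r − 1) and quotient 4*r^3 + 15*r^2 + 17*r + 6.
Next, r = −2 is a root, giving the factor (r + 2) and quotient 4*r^2 + 7*r + 3.
The remaining quadratic factors as (4*r + 3)(r + 1).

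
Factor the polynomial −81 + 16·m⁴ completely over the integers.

Difference of squares twice: with A = 2·m and B = 3, A⁴ − B⁴ = (A² − B²)(A² + B²), and A² − B² factors again.

(2·m + 3)·(2·m − 3)·(4·m² + 9)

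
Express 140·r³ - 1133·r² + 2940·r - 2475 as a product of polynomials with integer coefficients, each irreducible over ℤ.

By the rational root theorem, r = 11/5 is a root, so (5·r - 11) is a factor; dividing leaves 28·r² - 165·r + 225.
The remaining quadratic factors as (7·r - 15)(4·r - 15).

(4·r - 15)·(5·r - 11)·(7·r - 15)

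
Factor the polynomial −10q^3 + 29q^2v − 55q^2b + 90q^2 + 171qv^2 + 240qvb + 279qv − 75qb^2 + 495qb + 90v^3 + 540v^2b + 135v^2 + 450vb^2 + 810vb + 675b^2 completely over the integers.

Group: 5q(−2q^2 + 7qv − 5qb + 18q + 30v^2 + 30vb + 45v + 45b) + (3v + 15b)(−2q^2 + 7qv − 5qb + 18q + 30v^2 + 30vb + 45v + 45b); both groups contain (−2q^2 + 7qv − 5qb + 18q + 30v^2 + 30vb + 45v + 45b), so (5q + 3v + 15b) is a factor with cofactor −2q^2 + 7qv − 5qb + 18q + 30v^2 + 30vb + 45v + 45b.
The cofactor groups again: −2q^2 + 7qv − 5qb + 18q + 30v^2 + 30vb + 45v + 45b = −2q(q − 6v − 9) + (−5v − 5b)(q − 6v − 9); both groups contain (q − 6v − 9), giving −(2q + 5v + 5b)(q − 6v − 9).

−(5q + 3v + 15b)(2q + 5v + 5b)(q − 6v − 9)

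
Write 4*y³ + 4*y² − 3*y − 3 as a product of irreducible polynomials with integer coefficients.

Group as (4*y³ − 3*y) + (4*y² − 3) = y*(4*y² − 3) + (4*y² − 3).
Both groups share the factor (4*y² − 3).

(y + 1)*(4*y² − 3)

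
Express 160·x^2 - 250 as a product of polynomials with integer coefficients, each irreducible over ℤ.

10·(4·x + 5)·(4·x - 5)

Pull out the common factor 10; 16·x^2 - 25 is a difference of squares.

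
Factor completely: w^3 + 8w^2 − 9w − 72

(w + 3)(w + 8)(w − 3)

Testing divisors of the constant over divisors of the leading coefficient, w = −8 is a root, giving the factor (w + 8) and quotient w^2 − 9.
The remaining quadratic factors as (w − 3)(w + 3).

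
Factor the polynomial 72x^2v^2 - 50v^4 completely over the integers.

Every term has a factor of 2v^2. Then 36x^2 - 25v^2 = (6x)² − (5v)².

2v^2(6x - 5v)(6x + 5v)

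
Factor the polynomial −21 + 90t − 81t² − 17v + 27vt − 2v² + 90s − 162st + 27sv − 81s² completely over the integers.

Group: −9s(9s − 2v + 9t − 3) + (v − 9t + 7)(9s − 2v + 9t − 3); both groups contain (9s − 2v + 9t − 3).

−(9s − 2v + 9t − 3)(9s − v + 9t − 7)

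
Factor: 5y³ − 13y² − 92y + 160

Among the possible rational roots, y = 8/5 is a root, giving the factor (5y − 8) and quotient y² − y − 20.
The remaining quadratic factors as (y − 5)(y + 4).

(5y − 8)(y + 4)(y − 5)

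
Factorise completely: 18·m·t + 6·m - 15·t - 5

Group as (18·m·t + 6·m) + (-15·t - 5) = 6·m·(3·t + 1) - 5·(3·t + 1).
Both groups share the factor (3·t + 1).

(3·t + 1)·(6·m - 5)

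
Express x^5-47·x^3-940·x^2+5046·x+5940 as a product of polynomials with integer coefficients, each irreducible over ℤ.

(x+1)·(x-6)·(x-9)·(x^2+14·x+110)

By the rational root theorem, x = 6 is a root, so (x-6) is a factor; dividing leaves x^4+6·x^3-11·x^2-1006·x-990.
Then x = -1 is a root, giving the factor (x+1) and quotient x^3+5·x^2-16·x-990.
Continuing, x = 9 is a root, giving the factor (x-9) and quotient x^2+14·x+110.
The quadratic x^2+14·x+110 has discriminant -244 < 0 and is irreducible over ℤ.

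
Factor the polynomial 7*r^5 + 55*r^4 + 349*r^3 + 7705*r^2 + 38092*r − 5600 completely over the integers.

By the rational root theorem, r = −7 is a root, so (r + 7) divides it; the quotient is 7*r^4 + 6*r^3 + 307*r^2 + 5556*r − 800.
Continuing, r = −8 is a root, giving the factor (r + 8) and quotient 7*r^3 − 50*r^2 + 707*r − 100.
Next, r = 1/7 is a root, so (7*r − 1) is a factor; dividing leaves r^2 − 7*r + 100.
The quadratic r^2 − 7*r + 100 has discriminant −351 < 0 and is irreducible over ℤ.

(7*r − 1)*(r + 7)*(r + 8)*(r^2 − 7*r + 100)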